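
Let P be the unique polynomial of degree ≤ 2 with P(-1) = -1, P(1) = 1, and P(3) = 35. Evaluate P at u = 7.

199

Forward differences of the values at u = -1, 1, 3:
  P  : -1  1  35
  Δ  : 2  34
  Δ^2: 32
The second differences are constant, confirming degree 2.
Interpolating (Newton forward form) and evaluating at u = 7 gives P(7) = 199.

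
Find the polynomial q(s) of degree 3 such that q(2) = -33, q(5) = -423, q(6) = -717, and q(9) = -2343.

q(s) = -3s^3 - 2s^2 + s - 3

Write q(s) = as^3 + bs^2 + cs + d. Substituting each data point gives a linear system:
  8a + 4b + 2c + d = -33
  125a + 25b + 5c + d = -423
  216a + 36b + 6c + d = -717
  729a + 81b + 9c + d = -2343
Solving the system yields a = -3, b = -2, c = 1, d = -3.
So q(s) = -3s^3 - 2s^2 + s - 3.
Check: q(6) = -717. ✓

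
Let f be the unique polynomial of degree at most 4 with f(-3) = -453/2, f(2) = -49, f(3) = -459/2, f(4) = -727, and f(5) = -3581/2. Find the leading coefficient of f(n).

Write f(n) = an^4 + bn^3 + cn^2 + dn + e. Substituting each data point gives a linear system:
  81a - 27b + 9c - 3d + e = -453/2
  16a + 8b + 4c + 2d + e = -49
  81a + 27b + 9c + 3d + e = -459/2
  256a + 64b + 16c + 4d + e = -727
  625a + 125b + 25c + 5d + e = -3581/2
Solving the system yields a = -3, b = 1/2, c = 2, d = -5, e = -3.
So f(n) = -3n⁴ + (1/2)n³ + 2n² - 5n - 3.
The leading coefficient is -3.

-3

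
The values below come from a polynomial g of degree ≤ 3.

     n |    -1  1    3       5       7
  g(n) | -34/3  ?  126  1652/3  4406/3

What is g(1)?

On equispaced nodes a degree-3 polynomial has vanishing fourth forward difference, so
  g(-1) - 4·g(1) + 6·g(3) - 4·g(5) + g(7) = 0.
Substituting the known values and solving for g(1):
  -4·g(1) = -32/3
  g(1) = 8/3.

8/3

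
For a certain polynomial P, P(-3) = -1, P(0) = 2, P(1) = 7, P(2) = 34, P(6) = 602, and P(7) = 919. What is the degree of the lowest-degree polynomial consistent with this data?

Divided differences on the nodes -3, 0, 1, 2, 6, 7:
  order 0: -1  2  7  34  602  919
  order 1: 1  5  27  142  317
  order 2: 1  11  23  35
  order 3: 2  2  2
  order 4: 0  0
  order 5: 0
The order-3 divided differences are all 2 (nonzero) and every higher order vanishes, so the data lies on a polynomial of degree exactly 3.

3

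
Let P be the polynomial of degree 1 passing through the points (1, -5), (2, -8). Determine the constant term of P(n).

-2

Write P(n) = an + b. Substituting each data point gives a linear system:
  a + b = -5
  2a + b = -8
Solving the system yields a = -3, b = -2.
So P(n) = -3n - 2.
The constant term is -2.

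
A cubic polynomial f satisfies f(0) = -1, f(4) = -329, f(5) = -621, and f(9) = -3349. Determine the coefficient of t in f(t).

6

Write f(t) = at^3 + bt^2 + ct + d. Substituting each data point gives a linear system:
  d = -1
  64a + 16b + 4c + d = -329
  125a + 25b + 5c + d = -621
  729a + 81b + 9c + d = -3349
Solving the system yields a = -4, b = -6, c = 6, d = -1.
So f(t) = -4t^3 - 6t^2 + 6t - 1.
The coefficient of t is 6.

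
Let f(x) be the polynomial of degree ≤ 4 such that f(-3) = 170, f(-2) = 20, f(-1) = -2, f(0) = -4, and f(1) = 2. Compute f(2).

Write f(x) = ax^4 + bx^3 + cx^2 + dx + e. Substituting each data point gives a linear system:
  81a - 27b + 9c - 3d + e = 170
  16a - 8b + 4c - 2d + e = 20
  a - b + c - d + e = -2
  e = -4
  a + b + c + d + e = 2
Solving the system yields a = 4, b = 6, c = 0, d = -4, e = -4.
So f(x) = 4x^4 + 6x^3 - 4x - 4.
Then f(2) = 100.

100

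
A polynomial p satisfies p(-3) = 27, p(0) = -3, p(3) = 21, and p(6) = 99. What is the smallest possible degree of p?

2

Forward differences of the values at s = -3, 0, 3, 6:
  p  : 27  -3  21  99
  Δ  : -30  24  78
  Δ^2: 54  54
  Δ^3: 0
The second differences are constant (54) and nonzero, while all higher differences vanish, so the minimal degree is 2.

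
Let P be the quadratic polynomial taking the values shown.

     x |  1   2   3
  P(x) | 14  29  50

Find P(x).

P(x) = 3x^2 + 6x + 5

Write P(x) = ax^2 + bx + c. Substituting each data point gives a linear system:
  a + b + c = 14
  4a + 2b + c = 29
  9a + 3b + c = 50
Solving the system yields a = 3, b = 6, c = 5.
So P(x) = 3x^2 + 6x + 5.
Check: P(1) = 14. ✓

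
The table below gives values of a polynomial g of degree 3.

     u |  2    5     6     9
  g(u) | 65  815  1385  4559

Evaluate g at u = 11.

Write g(u) = au^3 + bu^2 + cu + d. Substituting each data point gives a linear system:
  8a + 4b + 2c + d = 65
  125a + 25b + 5c + d = 815
  216a + 36b + 6c + d = 1385
  729a + 81b + 9c + d = 4559
Solving the system yields a = 6, b = 2, c = 2, d = 5.
So g(u) = 6u³ + 2u² + 2u + 5.
Then g(11) = 8255.

8255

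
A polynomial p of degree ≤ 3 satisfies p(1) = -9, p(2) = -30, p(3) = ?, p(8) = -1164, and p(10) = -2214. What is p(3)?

-79

The 4 known points determine the degree-3 polynomial uniquely.
Write p(n) = an^3 + bn^2 + cn + d. Substituting each data point gives a linear system:
  a + b + c + d = -9
  8a + 4b + 2c + d = -30
  512a + 64b + 8c + d = -1164
  1000a + 100b + 10c + d = -2214
Solving the system yields a = -2, b = -2, c = -1, d = -4.
So p(n) = -2n^3 - 2n^2 - n - 4.
Then p(3) = -79.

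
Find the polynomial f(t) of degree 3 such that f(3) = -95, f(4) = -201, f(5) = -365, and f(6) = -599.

Write f(t) = at^3 + bt^2 + ct + d. Substituting each data point gives a linear system:
  27a + 9b + 3c + d = -95
  64a + 16b + 4c + d = -201
  125a + 25b + 5c + d = -365
  216a + 36b + 6c + d = -599
Solving the system yields a = -2, b = -5, c = 3, d = -5.
So f(t) = -2t³ - 5t² + 3t - 5.
Check: f(3) = -95. ✓

f(t) = -2t^3 - 5t^2 + 3t - 5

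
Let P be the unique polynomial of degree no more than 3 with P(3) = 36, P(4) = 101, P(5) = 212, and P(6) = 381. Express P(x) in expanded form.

P(x) = 2x^3 - x^2 - 2x - 3

Using the Lagrange interpolation formula with nodes 3, 4, 5, 6:
  L_0(x) = (x - 4)(x - 5)(x - 6) / -6
  L_1(x) = (x - 3)(x - 5)(x - 6) / 2
  L_2(x) = (x - 3)(x - 4)(x - 6) / -2
  L_3(x) = (x - 3)(x - 4)(x - 5) / 6
Then P(x) = 36·L_0(x) + 101·L_1(x) + 212·L_2(x) + 381·L_3(x).
Expanding and collecting terms gives P(x) = 2x^3 - x^2 - 2x - 3.
Check: P(6) = 381. ✓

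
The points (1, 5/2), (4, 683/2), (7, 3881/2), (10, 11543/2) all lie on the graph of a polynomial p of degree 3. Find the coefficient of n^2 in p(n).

Write p(n) = an^3 + bn^2 + cn + d. Substituting each data point gives a linear system:
  a + b + c + d = 5/2
  64a + 16b + 4c + d = 683/2
  343a + 49b + 7c + d = 3881/2
  1000a + 100b + 10c + d = 11543/2
Solving the system yields a = 6, b = -2, c = -3, d = 3/2.
So p(n) = 6n³ - 2n² - 3n + 3/2.
The coefficient of n^2 is -2.

-2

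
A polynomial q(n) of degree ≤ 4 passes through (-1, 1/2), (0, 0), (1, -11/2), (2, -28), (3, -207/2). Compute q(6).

Using the Lagrange interpolation formula with nodes -1, 0, 1, 2, 3:
  L_0(n) = n(n - 1)(n - 2)(n - 3) / 24
  L_1(n) = (n + 1)(n - 1)(n - 2)(n - 3) / -6
  L_2(n) = (n + 1)n(n - 2)(n - 3) / 4
  L_3(n) = (n + 1)n(n - 1)(n - 3) / -6
  L_4(n) = (n + 1)n(n - 1)(n - 2) / 24
Then q(n) = 1/2·L_0(n) + 0·L_1(n) - 11/2·L_2(n) - 28·L_3(n) - 207/2·L_4(n).
Expanding and collecting terms gives q(n) = -n⁴ - (3/2)n² - 3n.
Evaluating at n = 6: q(6) = -1368.

-1368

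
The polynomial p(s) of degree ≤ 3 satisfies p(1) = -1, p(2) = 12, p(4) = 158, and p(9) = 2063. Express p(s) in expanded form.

p(s) = 3s^3 - s^2 - 5s + 2

Using the Lagrange interpolation formula with nodes 1, 2, 4, 9:
  L_0(s) = (s - 2)(s - 4)(s - 9) / -24
  L_1(s) = (s - 1)(s - 4)(s - 9) / 14
  L_2(s) = (s - 1)(s - 2)(s - 9) / -30
  L_3(s) = (s - 1)(s - 2)(s - 4) / 280
Then p(s) = -1·L_0(s) + 12·L_1(s) + 158·L_2(s) + 2063·L_3(s).
Expanding and collecting terms gives p(s) = 3s^3 - s^2 - 5s + 2.
Check: p(2) = 12. ✓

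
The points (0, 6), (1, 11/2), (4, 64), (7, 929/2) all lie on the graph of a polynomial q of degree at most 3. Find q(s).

q(s) = 2s^3 - 5s^2 + (5/2)s + 6

Write q(s) = as^3 + bs^2 + cs + d. Substituting each data point gives a linear system:
  d = 6
  a + b + c + d = 11/2
  64a + 16b + 4c + d = 64
  343a + 49b + 7c + d = 929/2
Solving the system yields a = 2, b = -5, c = 5/2, d = 6.
So q(s) = 2s^3 - 5s^2 + (5/2)s + 6.
Check: q(4) = 64. ✓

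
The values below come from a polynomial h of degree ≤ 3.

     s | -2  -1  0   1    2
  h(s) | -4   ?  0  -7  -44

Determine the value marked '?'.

-5

The 4 known points determine the degree-3 polynomial uniquely.
Write h(s) = as^3 + bs^2 + cs + d. Substituting each data point gives a linear system:
  -8a + 4b - 2c + d = -4
  d = 0
  a + b + c + d = -7
  8a + 4b + 2c + d = -44
Solving the system yields a = -3, b = -6, c = 2, d = 0.
So h(s) = -3s^3 - 6s^2 + 2s.
Then h(-1) = -5.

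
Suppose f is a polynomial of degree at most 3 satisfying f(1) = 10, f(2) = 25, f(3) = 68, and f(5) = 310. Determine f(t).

Using the Lagrange interpolation formula with nodes 1, 2, 3, 5:
  L_0(t) = (t - 2)(t - 3)(t - 5) / -8
  L_1(t) = (t - 1)(t - 3)(t - 5) / 3
  L_2(t) = (t - 1)(t - 2)(t - 5) / -4
  L_3(t) = (t - 1)(t - 2)(t - 3) / 24
Then f(t) = 10·L_0(t) + 25·L_1(t) + 68·L_2(t) + 310·L_3(t).
Expanding and collecting terms gives f(t) = 3t^3 - 4t^2 + 6t + 5.
Check: f(3) = 68. ✓

f(t) = 3t^3 - 4t^2 + 6t + 5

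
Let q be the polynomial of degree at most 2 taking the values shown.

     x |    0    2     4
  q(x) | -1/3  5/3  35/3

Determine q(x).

Write q(x) = ax^2 + bx + c. Substituting each data point gives a linear system:
  c = -1/3
  4a + 2b + c = 5/3
  16a + 4b + c = 35/3
Solving the system yields a = 1, b = -1, c = -1/3.
So q(x) = x^2 - x - 1/3.
Check: q(4) = 35/3. ✓

q(x) = x^2 - x - 1/3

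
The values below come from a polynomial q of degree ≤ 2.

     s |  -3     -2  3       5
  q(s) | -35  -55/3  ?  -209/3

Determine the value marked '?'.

-25

The 3 known points determine the degree-2 polynomial uniquely.
Write q(s) = as^2 + bs + c. Substituting each data point gives a linear system:
  9a - 3b + c = -35
  4a - 2b + c = -55/3
  25a + 5b + c = -209/3
Solving the system yields a = -3, b = 5/3, c = -3.
So q(s) = -3s^2 + (5/3)s - 3.
Then q(3) = -25.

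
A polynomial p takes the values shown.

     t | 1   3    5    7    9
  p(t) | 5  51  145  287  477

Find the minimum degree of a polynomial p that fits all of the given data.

2

Forward differences of the values at t = 1, 3, 5, 7, 9:
  p  : 5  51  145  287  477
  Δ  : 46  94  142  190
  Δ^2: 48  48  48
  Δ^3: 0  0
  Δ^4: 0
The second differences are constant (48) and nonzero, while all higher differences vanish, so the minimal degree is 2.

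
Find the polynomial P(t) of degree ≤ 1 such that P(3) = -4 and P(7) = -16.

P(t) = -3t + 5

Using the Lagrange interpolation formula with nodes 3, 7:
  L_0(t) = (t - 7) / -4
  L_1(t) = (t - 3) / 4
Then P(t) = -4·L_0(t) - 16·L_1(t).
Expanding and collecting terms gives P(t) = -3t + 5.
Check: P(7) = -16. ✓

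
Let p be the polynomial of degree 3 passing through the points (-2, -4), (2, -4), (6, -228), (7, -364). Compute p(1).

2

Write p(s) = as^3 + bs^2 + cs + d. Substituting each data point gives a linear system:
  -8a + 4b - 2c + d = -4
  8a + 4b + 2c + d = -4
  216a + 36b + 6c + d = -228
  343a + 49b + 7c + d = -364
Solving the system yields a = -1, b = -1, c = 4, d = 0.
So p(s) = -s^3 - s^2 + 4s.
Then p(1) = 2.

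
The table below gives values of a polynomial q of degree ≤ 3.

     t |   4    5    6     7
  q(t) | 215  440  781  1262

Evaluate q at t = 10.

Write q(t) = at^3 + bt^2 + ct + d. Substituting each data point gives a linear system:
  64a + 16b + 4c + d = 215
  125a + 25b + 5c + d = 440
  216a + 36b + 6c + d = 781
  343a + 49b + 7c + d = 1262
Solving the system yields a = 4, b = -2, c = -1, d = -5.
So q(t) = 4t^3 - 2t^2 - t - 5.
Then q(10) = 3785.

3785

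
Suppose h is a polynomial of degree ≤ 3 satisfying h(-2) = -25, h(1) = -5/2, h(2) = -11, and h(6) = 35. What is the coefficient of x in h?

Write h(x) = ax^3 + bx^2 + cx + d. Substituting each data point gives a linear system:
  -8a + 4b - 2c + d = -25
  a + b + c + d = -5/2
  8a + 4b + 2c + d = -11
  216a + 36b + 6c + d = 35
Solving the system yields a = 1, b = -5, c = -1/2, d = 2.
So h(x) = x^3 - 5x^2 - (1/2)x + 2.
The coefficient of x is -1/2.

-1/2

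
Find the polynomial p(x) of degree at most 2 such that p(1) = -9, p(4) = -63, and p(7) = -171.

p(x) = -3x^2 - 3x - 3

Using the Lagrange interpolation formula with nodes 1, 4, 7:
  L_0(x) = (x - 4)(x - 7) / 18
  L_1(x) = (x - 1)(x - 7) / -9
  L_2(x) = (x - 1)(x - 4) / 18
Then p(x) = -9·L_0(x) - 63·L_1(x) - 171·L_2(x).
Expanding and collecting terms gives p(x) = -3x² - 3x - 3.
Check: p(7) = -171. ✓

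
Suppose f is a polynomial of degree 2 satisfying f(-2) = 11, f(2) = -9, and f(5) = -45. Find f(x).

f(x) = -x^2 - 5x + 5

Using the Lagrange interpolation formula with nodes -2, 2, 5:
  L_0(x) = (x - 2)(x - 5) / 28
  L_1(x) = (x + 2)(x - 5) / -12
  L_2(x) = (x + 2)(x - 2) / 21
Then f(x) = 11·L_0(x) - 9·L_1(x) - 45·L_2(x).
Expanding and collecting terms gives f(x) = -x² - 5x + 5.
Check: f(5) = -45. ✓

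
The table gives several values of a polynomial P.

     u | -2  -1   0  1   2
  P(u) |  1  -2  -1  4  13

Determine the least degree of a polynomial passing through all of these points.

Forward differences of the values at u = -2, -1, 0, 1, 2:
  P  : 1  -2  -1  4  13
  Δ  : -3  1  5  9
  Δ^2: 4  4  4
  Δ^3: 0  0
  Δ^4: 0
The second differences are constant (4) and nonzero, while all higher differences vanish, so the minimal degree is 2.

2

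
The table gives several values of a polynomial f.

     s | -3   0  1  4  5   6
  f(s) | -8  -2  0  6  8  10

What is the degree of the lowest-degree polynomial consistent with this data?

1

Divided differences on the nodes -3, 0, 1, 4, 5, 6:
  order 0: -8  -2  0  6  8  10
  order 1: 2  2  2  2  2
  order 2: 0  0  0  0
  order 3: 0  0  0
  order 4: 0  0
  order 5: 0
The order-1 divided differences are all 2 (nonzero) and every higher order vanishes, so the data lies on a polynomial of degree exactly 1.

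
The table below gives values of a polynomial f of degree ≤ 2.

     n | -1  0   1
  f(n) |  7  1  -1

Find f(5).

31

Using the Lagrange interpolation formula with nodes -1, 0, 1:
  L_0(n) = n(n - 1) / 2
  L_1(n) = (n + 1)(n - 1) / -1
  L_2(n) = (n + 1)n / 2
Then f(n) = 7·L_0(n) + 1·L_1(n) - 1·L_2(n).
Expanding and collecting terms gives f(n) = 2n² - 4n + 1.
Evaluating at n = 5: f(5) = 31.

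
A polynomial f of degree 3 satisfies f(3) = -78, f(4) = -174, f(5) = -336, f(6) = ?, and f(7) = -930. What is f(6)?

The 4 known points determine the degree-3 polynomial uniquely.
Write f(n) = an^3 + bn^2 + cn + d. Substituting each data point gives a linear system:
  27a + 9b + 3c + d = -78
  64a + 16b + 4c + d = -174
  125a + 25b + 5c + d = -336
  343a + 49b + 7c + d = -930
Solving the system yields a = -3, b = 3, c = -6, d = -6.
So f(n) = -3n³ + 3n² - 6n - 6.
Then f(6) = -582.

-582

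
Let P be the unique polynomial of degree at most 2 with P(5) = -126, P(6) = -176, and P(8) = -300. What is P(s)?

Using the Lagrange interpolation formula with nodes 5, 6, 8:
  L_0(s) = (s - 6)(s - 8) / 3
  L_1(s) = (s - 5)(s - 8) / -2
  L_2(s) = (s - 5)(s - 6) / 6
Then P(s) = -126·L_0(s) - 176·L_1(s) - 300·L_2(s).
Expanding and collecting terms gives P(s) = -4s^2 - 6s + 4.
Check: P(8) = -300. ✓

P(s) = -4s^2 - 6s + 4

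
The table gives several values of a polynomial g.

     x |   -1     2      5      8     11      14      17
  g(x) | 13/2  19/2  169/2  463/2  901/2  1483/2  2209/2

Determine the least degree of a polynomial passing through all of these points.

2

Forward differences of the values at x = -1, 2, 5, 8, 11, 14, 17:
  g  : 13/2  19/2  169/2  463/2  901/2  1483/2  2209/2
  Δ  : 3  75  147  219  291  363
  Δ^2: 72  72  72  72  72
  Δ^3: 0  0  0  0
  Δ^4: 0  0  0
  Δ^5: 0  0
  Δ^6: 0
The second differences are constant (72) and nonzero, while all higher differences vanish, so the minimal degree is 2.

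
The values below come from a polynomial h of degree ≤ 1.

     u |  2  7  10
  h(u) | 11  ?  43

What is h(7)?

The 2 known points determine the degree-1 polynomial uniquely.
Write h(u) = au + b. Substituting each data point gives a linear system:
  2a + b = 11
  10a + b = 43
Solving the system yields a = 4, b = 3.
So h(u) = 4u + 3.
Then h(7) = 31.

31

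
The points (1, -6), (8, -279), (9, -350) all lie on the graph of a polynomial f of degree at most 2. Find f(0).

Using the Lagrange interpolation formula with nodes 1, 8, 9:
  L_0(u) = (u - 8)(u - 9) / 56
  L_1(u) = (u - 1)(u - 9) / -7
  L_2(u) = (u - 1)(u - 8) / 8
Then f(u) = -6·L_0(u) - 279·L_1(u) - 350·L_2(u).
Expanding and collecting terms gives f(u) = -4u^2 - 3u + 1.
Evaluating at u = 0: f(0) = 1.

1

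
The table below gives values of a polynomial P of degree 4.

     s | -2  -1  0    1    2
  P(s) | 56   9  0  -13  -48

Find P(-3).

Using the Lagrange interpolation formula with nodes -2, -1, 0, 1, 2:
  L_0(s) = (s + 1)s(s - 1)(s - 2) / 24
  L_1(s) = (s + 2)s(s - 1)(s - 2) / -6
  L_2(s) = (s + 2)(s + 1)(s - 1)(s - 2) / 4
  L_3(s) = (s + 2)(s + 1)s(s - 2) / -6
  L_4(s) = (s + 2)(s + 1)s(s - 1) / 24
Then P(s) = 56·L_0(s) + 9·L_1(s) + 0·L_2(s) - 13·L_3(s) - 48·L_4(s).
Expanding and collecting terms gives P(s) = s⁴ - 5s³ - 3s² - 6s.
Evaluating at s = -3: P(-3) = 207.

207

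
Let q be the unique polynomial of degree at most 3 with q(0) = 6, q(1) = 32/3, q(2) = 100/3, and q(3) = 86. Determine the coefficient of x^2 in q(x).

3

Write q(x) = ax^3 + bx^2 + cx + d. Substituting each data point gives a linear system:
  d = 6
  a + b + c + d = 32/3
  8a + 4b + 2c + d = 100/3
  27a + 9b + 3c + d = 86
Solving the system yields a = 2, b = 3, c = -1/3, d = 6.
So q(x) = 2x^3 + 3x^2 - (1/3)x + 6.
The coefficient of x^2 is 3.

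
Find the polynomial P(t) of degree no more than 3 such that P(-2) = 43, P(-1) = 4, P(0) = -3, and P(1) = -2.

Write P(t) = at^3 + bt^2 + ct + d. Substituting each data point gives a linear system:
  -8a + 4b - 2c + d = 43
  -a + b - c + d = 4
  d = -3
  a + b + c + d = -2
Solving the system yields a = -4, b = 4, c = 1, d = -3.
So P(t) = -4t^3 + 4t^2 + t - 3.
Check: P(0) = -3. ✓

P(t) = -4t^3 + 4t^2 + t - 3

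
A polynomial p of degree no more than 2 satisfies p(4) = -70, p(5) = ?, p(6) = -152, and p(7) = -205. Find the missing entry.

On equispaced nodes a degree-2 polynomial has vanishing third forward difference, so
  - p(4) + 3·p(5) - 3·p(6) + p(7) = 0.
Substituting the known values and solving for p(5):
  3·p(5) = -321
  p(5) = -107.

-107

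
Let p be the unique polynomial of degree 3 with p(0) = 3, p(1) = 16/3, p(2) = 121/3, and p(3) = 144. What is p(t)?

Write p(t) = at^3 + bt^2 + ct + d. Substituting each data point gives a linear system:
  d = 3
  a + b + c + d = 16/3
  8a + 4b + 2c + d = 121/3
  27a + 9b + 3c + d = 144
Solving the system yields a = 6, b = -5/3, c = -2, d = 3.
So p(t) = 6t^3 - (5/3)t^2 - 2t + 3.
Check: p(3) = 144. ✓

p(t) = 6t^3 - (5/3)t^2 - 2t + 3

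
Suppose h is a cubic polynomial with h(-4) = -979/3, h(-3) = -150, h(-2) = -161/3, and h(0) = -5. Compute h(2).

35/3

Write h(u) = au^3 + bu^2 + cu + d. Substituting each data point gives a linear system:
  -64a + 16b - 4c + d = -979/3
  -27a + 9b - 3c + d = -150
  -8a + 4b - 2c + d = -161/3
  d = -5
Solving the system yields a = 4, b = -4, c = 1/3, d = -5.
So h(u) = 4u³ - 4u² + (1/3)u - 5.
Then h(2) = 35/3.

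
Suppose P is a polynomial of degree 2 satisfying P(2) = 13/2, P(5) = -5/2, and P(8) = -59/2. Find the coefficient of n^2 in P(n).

-1

Write P(n) = an^2 + bn + c. Substituting each data point gives a linear system:
  4a + 2b + c = 13/2
  25a + 5b + c = -5/2
  64a + 8b + c = -59/2
Solving the system yields a = -1, b = 4, c = 5/2.
So P(n) = -n^2 + 4n + 5/2.
The leading coefficient is -1.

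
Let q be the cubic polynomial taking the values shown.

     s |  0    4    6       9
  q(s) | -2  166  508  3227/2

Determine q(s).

q(s) = 2s^3 + (3/2)s^2 + 4s - 2

Write q(s) = as^3 + bs^2 + cs + d. Substituting each data point gives a linear system:
  d = -2
  64a + 16b + 4c + d = 166
  216a + 36b + 6c + d = 508
  729a + 81b + 9c + d = 3227/2
Solving the system yields a = 2, b = 3/2, c = 4, d = -2.
So q(s) = 2s^3 + (3/2)s^2 + 4s - 2.
Check: q(4) = 166. ✓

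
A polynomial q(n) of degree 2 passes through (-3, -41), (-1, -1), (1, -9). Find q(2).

-31

Using the Lagrange interpolation formula with nodes -3, -1, 1:
  L_0(n) = (n + 1)(n - 1) / 8
  L_1(n) = (n + 3)(n - 1) / -4
  L_2(n) = (n + 3)(n + 1) / 8
Then q(n) = -41·L_0(n) - 1·L_1(n) - 9·L_2(n).
Expanding and collecting terms gives q(n) = -6n^2 - 4n + 1.
Evaluating at n = 2: q(2) = -31.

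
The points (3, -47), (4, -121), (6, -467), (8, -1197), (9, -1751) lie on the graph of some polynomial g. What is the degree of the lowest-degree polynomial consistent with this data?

3

Divided differences on the nodes 3, 4, 6, 8, 9:
  order 0: -47  -121  -467  -1197  -1751
  order 1: -74  -173  -365  -554
  order 2: -33  -48  -63
  order 3: -3  -3
  order 4: 0
The order-3 divided differences are all -3 (nonzero) and every higher order vanishes, so the data lies on a polynomial of degree exactly 3.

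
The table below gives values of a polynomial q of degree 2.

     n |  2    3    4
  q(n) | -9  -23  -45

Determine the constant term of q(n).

Write q(n) = an^2 + bn + c. Substituting each data point gives a linear system:
  4a + 2b + c = -9
  9a + 3b + c = -23
  16a + 4b + c = -45
Solving the system yields a = -4, b = 6, c = -5.
So q(n) = -4n^2 + 6n - 5.
The constant term is -5.

-5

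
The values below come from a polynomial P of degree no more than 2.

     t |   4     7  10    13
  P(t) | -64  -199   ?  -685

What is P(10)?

-406

The 3 known points determine the degree-2 polynomial uniquely.
Write P(t) = at^2 + bt + c. Substituting each data point gives a linear system:
  16a + 4b + c = -64
  49a + 7b + c = -199
  169a + 13b + c = -685
Solving the system yields a = -4, b = -1, c = 4.
So P(t) = -4t^2 - t + 4.
Then P(10) = -406.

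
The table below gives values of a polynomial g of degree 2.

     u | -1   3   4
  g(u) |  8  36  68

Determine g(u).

Using the Lagrange interpolation formula with nodes -1, 3, 4:
  L_0(u) = (u - 3)(u - 4) / 20
  L_1(u) = (u + 1)(u - 4) / -4
  L_2(u) = (u + 1)(u - 3) / 5
Then g(u) = 8·L_0(u) + 36·L_1(u) + 68·L_2(u).
Expanding and collecting terms gives g(u) = 5u^2 - 3u.
Check: g(-1) = 8. ✓

g(u) = 5u^2 - 3u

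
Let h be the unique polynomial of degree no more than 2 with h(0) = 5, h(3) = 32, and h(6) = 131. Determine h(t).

h(t) = 4t^2 - 3t + 5

Write h(t) = at^2 + bt + c. Substituting each data point gives a linear system:
  c = 5
  9a + 3b + c = 32
  36a + 6b + c = 131
Solving the system yields a = 4, b = -3, c = 5.
So h(t) = 4t^2 - 3t + 5.
Check: h(0) = 5. ✓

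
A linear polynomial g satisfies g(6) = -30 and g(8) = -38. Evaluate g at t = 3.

-18

Write g(t) = at + b. Substituting each data point gives a linear system:
  6a + b = -30
  8a + b = -38
Solving the system yields a = -4, b = -6.
So g(t) = -4t - 6.
Then g(3) = -18.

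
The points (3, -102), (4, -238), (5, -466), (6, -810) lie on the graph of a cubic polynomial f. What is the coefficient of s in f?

-2

Write f(s) = as^3 + bs^2 + cs + d. Substituting each data point gives a linear system:
  27a + 9b + 3c + d = -102
  64a + 16b + 4c + d = -238
  125a + 25b + 5c + d = -466
  216a + 36b + 6c + d = -810
Solving the system yields a = -4, b = 2, c = -2, d = -6.
So f(s) = -4s^3 + 2s^2 - 2s - 6.
The coefficient of s is -2.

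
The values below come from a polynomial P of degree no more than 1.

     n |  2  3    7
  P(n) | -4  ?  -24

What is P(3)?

The 2 known points determine the degree-1 polynomial uniquely.
Write P(n) = an + b. Substituting each data point gives a linear system:
  2a + b = -4
  7a + b = -24
Solving the system yields a = -4, b = 4.
So P(n) = -4n + 4.
Then P(3) = -8.

-8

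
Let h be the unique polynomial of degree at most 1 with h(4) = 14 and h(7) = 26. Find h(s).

h(s) = 4s - 2

Using the Lagrange interpolation formula with nodes 4, 7:
  L_0(s) = (s - 7) / -3
  L_1(s) = (s - 4) / 3
Then h(s) = 14·L_0(s) + 26·L_1(s).
Expanding and collecting terms gives h(s) = 4s - 2.
Check: h(4) = 14. ✓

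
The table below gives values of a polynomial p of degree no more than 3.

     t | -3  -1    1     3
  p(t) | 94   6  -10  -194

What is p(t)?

Using the Lagrange interpolation formula with nodes -3, -1, 1, 3:
  L_0(t) = (t + 1)(t - 1)(t - 3) / -48
  L_1(t) = (t + 3)(t - 1)(t - 3) / 16
  L_2(t) = (t + 3)(t + 1)(t - 3) / -16
  L_3(t) = (t + 3)(t + 1)(t - 1) / 48
Then p(t) = 94·L_0(t) + 6·L_1(t) - 10·L_2(t) - 194·L_3(t).
Expanding and collecting terms gives p(t) = -5t^3 - 6t^2 - 3t + 4.
Check: p(1) = -10. ✓

p(t) = -5t^3 - 6t^2 - 3t + 4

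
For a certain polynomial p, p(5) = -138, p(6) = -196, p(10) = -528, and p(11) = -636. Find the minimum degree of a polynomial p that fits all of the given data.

2

Divided differences on the nodes 5, 6, 10, 11:
  order 0: -138  -196  -528  -636
  order 1: -58  -83  -108
  order 2: -5  -5
  order 3: 0
The order-2 divided differences are all -5 (nonzero) and every higher order vanishes, so the data lies on a polynomial of degree exactly 2.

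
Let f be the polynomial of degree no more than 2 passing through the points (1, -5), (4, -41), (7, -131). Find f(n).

f(n) = -3n^2 + 3n - 5

Using the Lagrange interpolation formula with nodes 1, 4, 7:
  L_0(n) = (n - 4)(n - 7) / 18
  L_1(n) = (n - 1)(n - 7) / -9
  L_2(n) = (n - 1)(n - 4) / 18
Then f(n) = -5·L_0(n) - 41·L_1(n) - 131·L_2(n).
Expanding and collecting terms gives f(n) = -3n^2 + 3n - 5.
Check: f(4) = -41. ✓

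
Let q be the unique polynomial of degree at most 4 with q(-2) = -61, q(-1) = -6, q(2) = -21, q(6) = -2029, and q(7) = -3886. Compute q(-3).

-256

Using the Lagrange interpolation formula with nodes -2, -1, 2, 6, 7:
  L_0(n) = (n + 1)(n - 2)(n - 6)(n - 7) / 288
  L_1(n) = (n + 2)(n - 2)(n - 6)(n - 7) / -168
  L_2(n) = (n + 2)(n + 1)(n - 6)(n - 7) / 240
  L_3(n) = (n + 2)(n + 1)(n - 2)(n - 7) / -224
  L_4(n) = (n + 2)(n + 1)(n - 2)(n - 6) / 360
Then q(n) = -61·L_0(n) - 6·L_1(n) - 21·L_2(n) - 2029·L_3(n) - 3886·L_4(n).
Expanding and collecting terms gives q(n) = -2n⁴ + 3n³ - 2n² - 2n - 1.
Evaluating at n = -3: q(-3) = -256.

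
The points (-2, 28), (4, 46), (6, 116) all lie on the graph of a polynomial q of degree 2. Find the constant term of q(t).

Write q(t) = at^2 + bt + c. Substituting each data point gives a linear system:
  4a - 2b + c = 28
  16a + 4b + c = 46
  36a + 6b + c = 116
Solving the system yields a = 4, b = -5, c = 2.
So q(t) = 4t^2 - 5t + 2.
The constant term is 2.

2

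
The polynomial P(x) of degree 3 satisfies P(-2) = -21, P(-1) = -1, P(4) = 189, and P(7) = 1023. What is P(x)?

Using the Lagrange interpolation formula with nodes -2, -1, 4, 7:
  L_0(x) = (x + 1)(x - 4)(x - 7) / -54
  L_1(x) = (x + 2)(x - 4)(x - 7) / 40
  L_2(x) = (x + 2)(x + 1)(x - 7) / -90
  L_3(x) = (x + 2)(x + 1)(x - 4) / 216
Then P(x) = -21·L_0(x) - 1·L_1(x) + 189·L_2(x) + 1023·L_3(x).
Expanding and collecting terms gives P(x) = 3x^3 - x + 1.
Check: P(-1) = -1. ✓

P(x) = 3x^3 - x + 1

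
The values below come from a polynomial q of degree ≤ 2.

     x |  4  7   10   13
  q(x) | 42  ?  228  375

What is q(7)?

On equispaced nodes a degree-2 polynomial has vanishing third forward difference, so
  - q(4) + 3·q(7) - 3·q(10) + q(13) = 0.
Substituting the known values and solving for q(7):
  3·q(7) = 351
  q(7) = 117.

117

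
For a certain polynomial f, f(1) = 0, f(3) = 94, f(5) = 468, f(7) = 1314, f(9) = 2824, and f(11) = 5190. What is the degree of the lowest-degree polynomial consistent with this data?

Forward differences of the values at s = 1, 3, 5, 7, 9, 11:
  f  : 0  94  468  1314  2824  5190
  Δ  : 94  374  846  1510  2366
  Δ^2: 280  472  664  856
  Δ^3: 192  192  192
  Δ^4: 0  0
  Δ^5: 0
The third differences are constant (192) and nonzero, while all higher differences vanish, so the minimal degree is 3.

3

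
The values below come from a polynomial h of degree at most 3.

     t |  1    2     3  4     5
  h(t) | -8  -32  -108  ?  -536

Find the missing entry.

On equispaced nodes a degree-3 polynomial has vanishing fourth forward difference, so
  h(1) - 4·h(2) + 6·h(3) - 4·h(4) + h(5) = 0.
Substituting the known values and solving for h(4):
  -4·h(4) = 1064
  h(4) = -266.

-266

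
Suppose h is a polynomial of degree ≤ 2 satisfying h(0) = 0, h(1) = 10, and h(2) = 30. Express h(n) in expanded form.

Write h(n) = an^2 + bn + c. Substituting each data point gives a linear system:
  c = 0
  a + b + c = 10
  4a + 2b + c = 30
Solving the system yields a = 5, b = 5, c = 0.
So h(n) = 5n^2 + 5n.
Check: h(1) = 10. ✓

h(n) = 5n^2 + 5n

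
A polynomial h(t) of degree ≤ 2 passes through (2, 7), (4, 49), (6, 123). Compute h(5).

82

Forward differences of the values at t = 2, 4, 6:
  h  : 7  49  123
  Δ  : 42  74
  Δ^2: 32
The second differences are constant, confirming degree 2.
Interpolating (Newton forward form) and evaluating at t = 5 gives h(5) = 82.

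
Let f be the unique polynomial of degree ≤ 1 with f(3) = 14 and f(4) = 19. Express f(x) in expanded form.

f(x) = 5x - 1

Write f(x) = ax + b. Substituting each data point gives a linear system:
  3a + b = 14
  4a + b = 19
Solving the system yields a = 5, b = -1.
So f(x) = 5x - 1.
Check: f(3) = 14. ✓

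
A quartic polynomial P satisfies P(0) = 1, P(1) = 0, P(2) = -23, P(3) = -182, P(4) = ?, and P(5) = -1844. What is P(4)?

-687

On equispaced nodes a degree-4 polynomial has vanishing fifth forward difference, so
  - P(0) + 5·P(1) - 10·P(2) + 10·P(3) - 5·P(4) + P(5) = 0.
Substituting the known values and solving for P(4):
  -5·P(4) = 3435
  P(4) = -687.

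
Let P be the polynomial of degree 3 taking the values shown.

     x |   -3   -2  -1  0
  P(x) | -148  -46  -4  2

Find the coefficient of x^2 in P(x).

-6

Write P(x) = ax^3 + bx^2 + cx + d. Substituting each data point gives a linear system:
  -27a + 9b - 3c + d = -148
  -8a + 4b - 2c + d = -46
  -a + b - c + d = -4
  d = 2
Solving the system yields a = 4, b = -6, c = -4, d = 2.
So P(x) = 4x^3 - 6x^2 - 4x + 2.
The coefficient of x^2 is -6.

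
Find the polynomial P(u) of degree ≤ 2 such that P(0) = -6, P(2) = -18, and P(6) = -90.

Write P(u) = au^2 + bu + c. Substituting each data point gives a linear system:
  c = -6
  4a + 2b + c = -18
  36a + 6b + c = -90
Solving the system yields a = -2, b = -2, c = -6.
So P(u) = -2u^2 - 2u - 6.
Check: P(2) = -18. ✓

P(u) = -2u^2 - 2u - 6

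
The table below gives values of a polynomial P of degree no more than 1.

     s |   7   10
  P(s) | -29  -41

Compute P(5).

Using the Lagrange interpolation formula with nodes 7, 10:
  L_0(s) = (s - 10) / -3
  L_1(s) = (s - 7) / 3
Then P(s) = -29·L_0(s) - 41·L_1(s).
Expanding and collecting terms gives P(s) = -4s - 1.
Evaluating at s = 5: P(5) = -21.

-21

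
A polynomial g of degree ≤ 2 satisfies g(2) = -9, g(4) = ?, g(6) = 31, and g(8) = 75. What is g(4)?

The 3 known points determine the degree-2 polynomial uniquely.
Write g(t) = at^2 + bt + c. Substituting each data point gives a linear system:
  4a + 2b + c = -9
  36a + 6b + c = 31
  64a + 8b + c = 75
Solving the system yields a = 2, b = -6, c = -5.
So g(t) = 2t^2 - 6t - 5.
Then g(4) = 3.

3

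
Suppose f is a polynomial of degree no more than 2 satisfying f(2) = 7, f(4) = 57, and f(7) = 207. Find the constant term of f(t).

Write f(t) = at^2 + bt + c. Substituting each data point gives a linear system:
  4a + 2b + c = 7
  16a + 4b + c = 57
  49a + 7b + c = 207
Solving the system yields a = 5, b = -5, c = -3.
So f(t) = 5t² - 5t - 3.
The constant term is -3.

-3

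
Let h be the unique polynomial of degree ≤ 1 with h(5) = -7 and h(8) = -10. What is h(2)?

Write h(t) = at + b. Substituting each data point gives a linear system:
  5a + b = -7
  8a + b = -10
Solving the system yields a = -1, b = -2.
So h(t) = -t - 2.
Then h(2) = -4.

-4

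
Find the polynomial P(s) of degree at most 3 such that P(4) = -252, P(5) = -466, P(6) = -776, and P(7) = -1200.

Write P(s) = as^3 + bs^2 + cs + d. Substituting each data point gives a linear system:
  64a + 16b + 4c + d = -252
  125a + 25b + 5c + d = -466
  216a + 36b + 6c + d = -776
  343a + 49b + 7c + d = -1200
Solving the system yields a = -3, b = -3, c = -4, d = 4.
So P(s) = -3s³ - 3s² - 4s + 4.
Check: P(4) = -252. ✓

P(s) = -3s^3 - 3s^2 - 4s + 4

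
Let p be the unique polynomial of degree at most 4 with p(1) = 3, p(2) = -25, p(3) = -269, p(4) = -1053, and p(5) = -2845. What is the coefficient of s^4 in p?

Write p(s) = as^4 + bs^3 + cs^2 + ds + e. Substituting each data point gives a linear system:
  a + b + c + d + e = 3
  16a + 8b + 4c + 2d + e = -25
  81a + 27b + 9c + 3d + e = -269
  256a + 64b + 16c + 4d + e = -1053
  625a + 125b + 25c + 5d + e = -2845
Solving the system yields a = -6, b = 6, c = 6, d = 2, e = -5.
So p(s) = -6s^4 + 6s^3 + 6s^2 + 2s - 5.
The leading coefficient is -6.

-6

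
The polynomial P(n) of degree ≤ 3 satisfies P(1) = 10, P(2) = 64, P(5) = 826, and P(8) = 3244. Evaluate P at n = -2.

-56

Using the Lagrange interpolation formula with nodes 1, 2, 5, 8:
  L_0(n) = (n - 2)(n - 5)(n - 8) / -28
  L_1(n) = (n - 1)(n - 5)(n - 8) / 18
  L_2(n) = (n - 1)(n - 2)(n - 8) / -36
  L_3(n) = (n - 1)(n - 2)(n - 5) / 126
Then P(n) = 10·L_0(n) + 64·L_1(n) + 826·L_2(n) + 3244·L_3(n).
Expanding and collecting terms gives P(n) = 6n^3 + 2n^2 + 6n - 4.
Evaluating at n = -2: P(-2) = -56.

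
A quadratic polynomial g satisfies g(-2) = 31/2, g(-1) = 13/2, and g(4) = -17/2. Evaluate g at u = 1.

-11/2

Using the Lagrange interpolation formula with nodes -2, -1, 4:
  L_0(u) = (u + 1)(u - 4) / 6
  L_1(u) = (u + 2)(u - 4) / -5
  L_2(u) = (u + 2)(u + 1) / 30
Then g(u) = 31/2·L_0(u) + 13/2·L_1(u) - 17/2·L_2(u).
Expanding and collecting terms gives g(u) = u² - 6u - 1/2.
Evaluating at u = 1: g(1) = -11/2.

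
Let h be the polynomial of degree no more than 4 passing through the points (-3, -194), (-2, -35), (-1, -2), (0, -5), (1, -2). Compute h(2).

1

Forward differences of the values at u = -3, -2, -1, 0, 1:
  h  : -194  -35  -2  -5  -2
  Δ  : 159  33  -3  3
  Δ^2: -126  -36  6
  Δ^3: 90  42
  Δ^4: -48
The fourth differences are constant, confirming degree 4.
Interpolating (Newton forward form) and evaluating at u = 2 gives h(2) = 1.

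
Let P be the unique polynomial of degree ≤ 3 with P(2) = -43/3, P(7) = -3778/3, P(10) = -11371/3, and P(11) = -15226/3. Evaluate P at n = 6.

Using the Lagrange interpolation formula with nodes 2, 7, 10, 11:
  L_0(n) = (n - 7)(n - 10)(n - 11) / -360
  L_1(n) = (n - 2)(n - 10)(n - 11) / 60
  L_2(n) = (n - 2)(n - 7)(n - 11) / -24
  L_3(n) = (n - 2)(n - 7)(n - 10) / 36
Then P(n) = -43/3·L_0(n) - 3778/3·L_1(n) - 11371/3·L_2(n) - 15226/3·L_3(n).
Expanding and collecting terms gives P(n) = -4n^3 + (5/3)n^2 + 4n + 3.
Evaluating at n = 6: P(6) = -777.

-777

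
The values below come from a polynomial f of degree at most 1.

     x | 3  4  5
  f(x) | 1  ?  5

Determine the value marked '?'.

On equispaced nodes a degree-1 polynomial has vanishing second forward difference, so
  f(3) - 2·f(4) + f(5) = 0.
Substituting the known values and solving for f(4):
  -2·f(4) = -6
  f(4) = 3.

3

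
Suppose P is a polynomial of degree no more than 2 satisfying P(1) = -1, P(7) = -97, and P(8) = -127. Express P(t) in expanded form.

P(t) = -2t^2 + 1

Using the Lagrange interpolation formula with nodes 1, 7, 8:
  L_0(t) = (t - 7)(t - 8) / 42
  L_1(t) = (t - 1)(t - 8) / -6
  L_2(t) = (t - 1)(t - 7) / 7
Then P(t) = -1·L_0(t) - 97·L_1(t) - 127·L_2(t).
Expanding and collecting terms gives P(t) = -2t² + 1.
Check: P(8) = -127. ✓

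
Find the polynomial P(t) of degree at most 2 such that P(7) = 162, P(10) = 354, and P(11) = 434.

Write P(t) = at^2 + bt + c. Substituting each data point gives a linear system:
  49a + 7b + c = 162
  100a + 10b + c = 354
  121a + 11b + c = 434
Solving the system yields a = 4, b = -4, c = -6.
So P(t) = 4t^2 - 4t - 6.
Check: P(7) = 162. ✓

P(t) = 4t^2 - 4t - 6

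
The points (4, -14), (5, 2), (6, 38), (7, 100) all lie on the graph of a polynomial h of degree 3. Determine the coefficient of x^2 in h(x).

-5

Write h(x) = ax^3 + bx^2 + cx + d. Substituting each data point gives a linear system:
  64a + 16b + 4c + d = -14
  125a + 25b + 5c + d = 2
  216a + 36b + 6c + d = 38
  343a + 49b + 7c + d = 100
Solving the system yields a = 1, b = -5, c = 0, d = 2.
So h(x) = x^3 - 5x^2 + 2.
The coefficient of x^2 is -5.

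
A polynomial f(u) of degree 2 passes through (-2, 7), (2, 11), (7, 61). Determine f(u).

Write f(u) = au^2 + bu + c. Substituting each data point gives a linear system:
  4a - 2b + c = 7
  4a + 2b + c = 11
  49a + 7b + c = 61
Solving the system yields a = 1, b = 1, c = 5.
So f(u) = u^2 + u + 5.
Check: f(2) = 11. ✓

f(u) = u^2 + u + 5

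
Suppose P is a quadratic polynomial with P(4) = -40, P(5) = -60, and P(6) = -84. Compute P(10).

-220

Write P(s) = as^2 + bs + c. Substituting each data point gives a linear system:
  16a + 4b + c = -40
  25a + 5b + c = -60
  36a + 6b + c = -84
Solving the system yields a = -2, b = -2, c = 0.
So P(s) = -2s^2 - 2s.
Then P(10) = -220.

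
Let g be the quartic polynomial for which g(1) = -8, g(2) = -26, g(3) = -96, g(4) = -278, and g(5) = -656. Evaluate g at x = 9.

-6648

Using the Lagrange interpolation formula with nodes 1, 2, 3, 4, 5:
  L_0(x) = (x - 2)(x - 3)(x - 4)(x - 5) / 24
  L_1(x) = (x - 1)(x - 3)(x - 4)(x - 5) / -6
  L_2(x) = (x - 1)(x - 2)(x - 4)(x - 5) / 4
  L_3(x) = (x - 1)(x - 2)(x - 3)(x - 5) / -6
  L_4(x) = (x - 1)(x - 2)(x - 3)(x - 4) / 24
Then g(x) = -8·L_0(x) - 26·L_1(x) - 96·L_2(x) - 278·L_3(x) - 656·L_4(x).
Expanding and collecting terms gives g(x) = -x^4 - x^2 - 6.
Evaluating at x = 9: g(9) = -6648.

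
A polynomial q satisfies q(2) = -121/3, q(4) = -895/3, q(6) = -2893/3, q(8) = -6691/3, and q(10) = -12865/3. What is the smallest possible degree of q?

3

Forward differences of the values at s = 2, 4, 6, 8, 10:
  q  : -121/3  -895/3  -2893/3  -6691/3  -12865/3
  Δ  : -258  -666  -1266  -2058
  Δ^2: -408  -600  -792
  Δ^3: -192  -192
  Δ^4: 0
The third differences are constant (-192) and nonzero, while all higher differences vanish, so the minimal degree is 3.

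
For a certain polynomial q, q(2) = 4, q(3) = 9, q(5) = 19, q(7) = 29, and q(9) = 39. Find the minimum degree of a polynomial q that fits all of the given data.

1

Divided differences on the nodes 2, 3, 5, 7, 9:
  order 0: 4  9  19  29  39
  order 1: 5  5  5  5
  order 2: 0  0  0
  order 3: 0  0
  order 4: 0
The order-1 divided differences are all 5 (nonzero) and every higher order vanishes, so the data lies on a polynomial of degree exactly 1.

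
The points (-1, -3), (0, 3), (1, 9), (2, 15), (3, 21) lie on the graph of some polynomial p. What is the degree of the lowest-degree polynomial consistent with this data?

Forward differences of the values at x = -1, 0, 1, 2, 3:
  p  : -3  3  9  15  21
  Δ  : 6  6  6  6
  Δ^2: 0  0  0
  Δ^3: 0  0
  Δ^4: 0
The first differences are constant (6) and nonzero, while all higher differences vanish, so the minimal degree is 1.

1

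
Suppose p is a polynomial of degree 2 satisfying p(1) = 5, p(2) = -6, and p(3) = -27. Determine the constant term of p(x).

Write p(x) = ax^2 + bx + c. Substituting each data point gives a linear system:
  a + b + c = 5
  4a + 2b + c = -6
  9a + 3b + c = -27
Solving the system yields a = -5, b = 4, c = 6.
So p(x) = -5x^2 + 4x + 6.
The constant term is 6.

6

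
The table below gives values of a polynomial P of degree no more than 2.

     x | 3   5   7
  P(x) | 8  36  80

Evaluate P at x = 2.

Write P(x) = ax^2 + bx + c. Substituting each data point gives a linear system:
  9a + 3b + c = 8
  25a + 5b + c = 36
  49a + 7b + c = 80
Solving the system yields a = 2, b = -2, c = -4.
So P(x) = 2x² - 2x - 4.
Then P(2) = 0.

0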